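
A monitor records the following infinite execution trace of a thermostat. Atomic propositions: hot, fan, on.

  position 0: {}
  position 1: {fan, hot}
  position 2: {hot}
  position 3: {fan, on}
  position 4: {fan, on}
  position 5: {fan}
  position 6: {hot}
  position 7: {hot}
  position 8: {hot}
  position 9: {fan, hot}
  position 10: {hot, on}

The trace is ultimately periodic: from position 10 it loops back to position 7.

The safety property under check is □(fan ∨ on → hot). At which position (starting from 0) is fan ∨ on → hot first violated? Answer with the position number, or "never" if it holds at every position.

Check fan ∨ on → hot at each position in order: 0 ✓, 1 ✓, 2 ✓.
At position 3 the labels are {fan, on}, so fan ∨ on → hot is false there. This is the first violation.

3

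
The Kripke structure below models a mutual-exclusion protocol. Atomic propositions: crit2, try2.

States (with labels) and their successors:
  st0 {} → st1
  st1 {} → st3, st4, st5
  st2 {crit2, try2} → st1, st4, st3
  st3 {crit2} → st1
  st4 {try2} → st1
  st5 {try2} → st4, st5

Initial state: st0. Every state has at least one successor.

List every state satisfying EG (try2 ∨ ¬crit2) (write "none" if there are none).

States satisfying try2 ∨ ¬crit2: {st0, st1, st2, st4, st5}.
States satisfying EG (try2 ∨ ¬crit2): {st0, st1, st2, st4, st5}.

{st0, st1, st2, st4, st5}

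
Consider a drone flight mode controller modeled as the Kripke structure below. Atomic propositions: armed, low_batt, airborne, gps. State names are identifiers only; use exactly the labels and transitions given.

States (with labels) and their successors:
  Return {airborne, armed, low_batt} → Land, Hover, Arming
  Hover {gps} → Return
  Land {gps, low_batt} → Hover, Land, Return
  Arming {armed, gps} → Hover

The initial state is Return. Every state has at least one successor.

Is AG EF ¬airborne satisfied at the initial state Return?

States satisfying EF ¬airborne: {Return, Hover, Land, Arming}.
States satisfying AG EF ¬airborne: {Return, Hover, Land, Arming}.
Every state reachable from Return satisfies EF ¬airborne.
Return ∈ Sat(AG EF ¬airborne).

Yes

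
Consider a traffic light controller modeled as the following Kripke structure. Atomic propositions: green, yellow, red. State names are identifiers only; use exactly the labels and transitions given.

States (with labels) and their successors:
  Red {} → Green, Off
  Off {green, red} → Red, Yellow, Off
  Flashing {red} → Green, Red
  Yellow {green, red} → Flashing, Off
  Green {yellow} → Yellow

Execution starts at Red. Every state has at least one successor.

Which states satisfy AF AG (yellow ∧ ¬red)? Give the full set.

States satisfying AG (yellow ∧ ¬red): ∅.
States satisfying AF AG (yellow ∧ ¬red): ∅.

none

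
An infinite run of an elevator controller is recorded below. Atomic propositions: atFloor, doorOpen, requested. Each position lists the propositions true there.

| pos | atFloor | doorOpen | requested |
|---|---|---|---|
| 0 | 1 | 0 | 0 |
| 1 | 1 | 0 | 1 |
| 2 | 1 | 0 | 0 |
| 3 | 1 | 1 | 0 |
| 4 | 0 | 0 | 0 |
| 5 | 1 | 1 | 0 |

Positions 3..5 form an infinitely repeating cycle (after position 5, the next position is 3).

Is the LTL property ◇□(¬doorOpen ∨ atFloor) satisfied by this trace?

Yes

□(¬doorOpen ∨ atFloor) holds at position 0, which is reachable from 0, so ◇□(¬doorOpen ∨ atFloor) holds.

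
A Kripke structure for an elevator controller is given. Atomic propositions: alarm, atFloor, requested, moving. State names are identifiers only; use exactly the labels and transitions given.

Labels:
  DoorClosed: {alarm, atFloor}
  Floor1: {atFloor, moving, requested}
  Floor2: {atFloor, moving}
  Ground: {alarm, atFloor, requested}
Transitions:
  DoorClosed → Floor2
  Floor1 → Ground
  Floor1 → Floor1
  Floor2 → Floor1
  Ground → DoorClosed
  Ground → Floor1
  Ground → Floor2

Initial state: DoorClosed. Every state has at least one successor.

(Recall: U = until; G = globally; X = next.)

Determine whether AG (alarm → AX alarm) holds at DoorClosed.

Violated

States satisfying alarm → AX alarm: {Floor1, Floor2}.
States satisfying AG (alarm → AX alarm): ∅.
DoorClosed is reachable from DoorClosed and violates alarm → AX alarm, so AG fails at DoorClosed.
DoorClosed ∉ Sat(AG (alarm → AX alarm)).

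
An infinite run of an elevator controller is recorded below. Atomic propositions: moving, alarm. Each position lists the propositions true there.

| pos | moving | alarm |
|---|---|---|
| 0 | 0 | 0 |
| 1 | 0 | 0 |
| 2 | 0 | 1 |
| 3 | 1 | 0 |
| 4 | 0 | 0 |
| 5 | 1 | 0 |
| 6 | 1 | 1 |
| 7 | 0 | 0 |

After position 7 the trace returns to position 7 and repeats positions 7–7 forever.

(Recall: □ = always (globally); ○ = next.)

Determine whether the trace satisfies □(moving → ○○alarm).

No

moving → ○○alarm must hold at every position from 0 onward. It fails at position 3, so □(moving → ○○alarm) is false.
Positions where moving holds: 3, 5, 6.
Check ○○alarm at each: 3→fails, 5→fails, 6→fails.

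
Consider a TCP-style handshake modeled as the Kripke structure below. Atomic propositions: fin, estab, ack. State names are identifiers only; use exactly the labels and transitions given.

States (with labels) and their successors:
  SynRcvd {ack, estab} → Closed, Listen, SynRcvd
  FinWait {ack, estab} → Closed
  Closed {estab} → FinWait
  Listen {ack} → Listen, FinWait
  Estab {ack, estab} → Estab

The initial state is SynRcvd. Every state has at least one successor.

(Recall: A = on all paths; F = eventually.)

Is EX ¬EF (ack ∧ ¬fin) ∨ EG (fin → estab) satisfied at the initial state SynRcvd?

Satisfied

States satisfying ¬EF (ack ∧ ¬fin): ∅.
States satisfying EX ¬EF (ack ∧ ¬fin): ∅.
States satisfying fin → estab: {SynRcvd, FinWait, Closed, Listen, Estab}.
States satisfying EG (fin → estab): {SynRcvd, FinWait, Closed, Listen, Estab}.
States satisfying EX ¬EF (ack ∧ ¬fin) ∨ EG (fin → estab): {SynRcvd, FinWait, Closed, Listen, Estab}.
SynRcvd ∈ Sat(EX ¬EF (ack ∧ ¬fin) ∨ EG (fin → estab)).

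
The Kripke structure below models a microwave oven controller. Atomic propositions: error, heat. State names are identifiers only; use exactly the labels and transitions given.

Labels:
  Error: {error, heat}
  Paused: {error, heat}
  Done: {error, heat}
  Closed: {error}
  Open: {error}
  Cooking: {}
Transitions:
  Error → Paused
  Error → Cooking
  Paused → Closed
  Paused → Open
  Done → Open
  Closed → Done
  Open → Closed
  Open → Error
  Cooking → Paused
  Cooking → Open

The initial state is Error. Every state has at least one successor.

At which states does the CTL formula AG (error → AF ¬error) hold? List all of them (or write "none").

States satisfying error → AF ¬error: {Cooking}.
States satisfying AG (error → AF ¬error): ∅.

none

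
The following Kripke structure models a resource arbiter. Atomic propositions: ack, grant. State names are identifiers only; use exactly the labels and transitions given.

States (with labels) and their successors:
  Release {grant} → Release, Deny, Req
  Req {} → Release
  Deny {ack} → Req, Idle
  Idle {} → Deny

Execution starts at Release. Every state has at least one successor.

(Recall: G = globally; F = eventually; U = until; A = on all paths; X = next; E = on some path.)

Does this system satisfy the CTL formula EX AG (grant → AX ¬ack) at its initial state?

No

States satisfying AG (grant → AX ¬ack): ∅.
States satisfying EX AG (grant → AX ¬ack): ∅.
No suitable path/successor from Release witnesses the formula.
Release ∉ Sat(EX AG (grant → AX ¬ack)).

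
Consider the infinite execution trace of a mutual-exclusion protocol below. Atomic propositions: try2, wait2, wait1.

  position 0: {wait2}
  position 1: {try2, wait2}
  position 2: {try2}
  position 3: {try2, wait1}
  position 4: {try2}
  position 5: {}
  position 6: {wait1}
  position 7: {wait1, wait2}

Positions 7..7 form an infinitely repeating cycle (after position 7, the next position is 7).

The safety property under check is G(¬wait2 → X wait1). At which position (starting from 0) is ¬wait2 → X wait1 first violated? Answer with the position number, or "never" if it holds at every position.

Check ¬wait2 → X wait1 at each position in order: 0 ✓, 1 ✓, 2 ✓.
At position 3 the labels are {try2, wait1} and the next position 4 has {try2}, so ¬wait2 → X wait1 is false there. This is the first violation.

3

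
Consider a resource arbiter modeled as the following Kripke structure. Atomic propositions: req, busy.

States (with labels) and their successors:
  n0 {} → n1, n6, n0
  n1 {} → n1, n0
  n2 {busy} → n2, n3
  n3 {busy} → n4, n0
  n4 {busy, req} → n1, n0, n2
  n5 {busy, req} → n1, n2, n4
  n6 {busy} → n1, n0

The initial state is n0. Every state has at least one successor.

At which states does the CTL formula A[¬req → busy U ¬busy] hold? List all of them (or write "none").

States satisfying ¬req → busy: {n2, n3, n4, n5, n6}.
States satisfying ¬busy: {n0, n1}.
States satisfying A[¬req → busy U ¬busy]: {n0, n1, n6}.

{n0, n1, n6}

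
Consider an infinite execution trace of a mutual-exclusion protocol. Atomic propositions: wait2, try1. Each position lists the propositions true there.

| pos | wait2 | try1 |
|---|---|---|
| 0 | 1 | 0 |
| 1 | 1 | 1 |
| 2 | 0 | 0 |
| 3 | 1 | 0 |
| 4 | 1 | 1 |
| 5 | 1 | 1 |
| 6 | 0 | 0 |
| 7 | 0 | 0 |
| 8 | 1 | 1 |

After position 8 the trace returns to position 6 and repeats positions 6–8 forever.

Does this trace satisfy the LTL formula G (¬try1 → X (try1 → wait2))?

Satisfied

¬try1 → X (try1 → wait2) holds at every position 0..8, and those are all positions ever visited, so G (¬try1 → X (try1 → wait2)) holds.
Positions where ¬try1 holds: 0, 2, 3, 6, 7.
Check X (try1 → wait2) at each: 0→ok, 2→ok, 3→ok, 6→ok, 7→ok.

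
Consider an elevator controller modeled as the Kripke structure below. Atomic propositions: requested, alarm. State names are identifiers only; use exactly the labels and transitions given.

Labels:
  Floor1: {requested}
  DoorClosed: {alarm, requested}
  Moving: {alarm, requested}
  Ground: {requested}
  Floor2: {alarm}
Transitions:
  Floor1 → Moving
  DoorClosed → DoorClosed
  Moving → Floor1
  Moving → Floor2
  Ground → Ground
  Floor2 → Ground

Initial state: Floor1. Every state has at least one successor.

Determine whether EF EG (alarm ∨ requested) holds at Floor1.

States satisfying EG (alarm ∨ requested): {Floor1, DoorClosed, Moving, Ground, Floor2}.
States satisfying EF EG (alarm ∨ requested): {Floor1, DoorClosed, Moving, Ground, Floor2}.
Some path from Floor1 reaches a state where EG (alarm ∨ requested) holds.
Floor1 ∈ Sat(EF EG (alarm ∨ requested)).

Yes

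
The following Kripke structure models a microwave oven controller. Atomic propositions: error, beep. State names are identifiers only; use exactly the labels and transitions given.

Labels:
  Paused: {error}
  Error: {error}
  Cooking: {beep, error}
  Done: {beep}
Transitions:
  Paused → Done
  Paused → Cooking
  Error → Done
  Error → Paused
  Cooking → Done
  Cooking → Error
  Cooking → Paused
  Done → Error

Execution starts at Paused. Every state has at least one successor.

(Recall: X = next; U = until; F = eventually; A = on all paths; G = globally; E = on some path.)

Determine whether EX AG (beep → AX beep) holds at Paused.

Does not hold

States satisfying AG (beep → AX beep): ∅.
States satisfying EX AG (beep → AX beep): ∅.
No suitable path/successor from Paused witnesses the formula.
Paused ∉ Sat(EX AG (beep → AX beep)).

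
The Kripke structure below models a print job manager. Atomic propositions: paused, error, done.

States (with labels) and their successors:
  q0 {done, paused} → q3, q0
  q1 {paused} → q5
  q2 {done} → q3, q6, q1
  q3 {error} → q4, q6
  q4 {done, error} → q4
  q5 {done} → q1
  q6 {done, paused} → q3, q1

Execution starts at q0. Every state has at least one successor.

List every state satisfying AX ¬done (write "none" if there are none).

{q5, q6}

States satisfying ¬done: {q1, q3}.
States satisfying AX ¬done: {q5, q6}.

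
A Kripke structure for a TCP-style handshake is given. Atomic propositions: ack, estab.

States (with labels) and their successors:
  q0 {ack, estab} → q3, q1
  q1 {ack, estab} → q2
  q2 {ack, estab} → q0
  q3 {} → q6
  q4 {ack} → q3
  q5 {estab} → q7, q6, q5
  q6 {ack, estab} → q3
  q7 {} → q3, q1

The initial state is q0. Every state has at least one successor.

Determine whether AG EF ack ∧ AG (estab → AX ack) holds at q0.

States satisfying EF ack: {q0, q1, q2, q3, q4, q5, q6, q7}.
States satisfying AG EF ack: {q0, q1, q2, q3, q4, q5, q6, q7}.
States satisfying estab → AX ack: {q1, q2, q3, q4, q7}.
States satisfying AG (estab → AX ack): ∅.
States satisfying AG EF ack ∧ AG (estab → AX ack): ∅.
q0 ∉ Sat(AG EF ack ∧ AG (estab → AX ack)).

Does not hold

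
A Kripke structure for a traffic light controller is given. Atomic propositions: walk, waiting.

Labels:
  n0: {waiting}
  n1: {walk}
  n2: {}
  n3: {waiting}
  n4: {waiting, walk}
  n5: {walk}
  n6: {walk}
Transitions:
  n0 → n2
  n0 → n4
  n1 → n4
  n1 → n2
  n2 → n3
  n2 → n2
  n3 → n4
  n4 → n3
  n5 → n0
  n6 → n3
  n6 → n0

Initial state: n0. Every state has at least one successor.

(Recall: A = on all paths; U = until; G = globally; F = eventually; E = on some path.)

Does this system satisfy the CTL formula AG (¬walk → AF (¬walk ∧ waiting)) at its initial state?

Violated

States satisfying ¬walk → AF (¬walk ∧ waiting): {n0, n1, n3, n4, n5, n6}.
States satisfying AG (¬walk → AF (¬walk ∧ waiting)): {n3, n4}.
n2 is reachable from n0 and violates ¬walk → AF (¬walk ∧ waiting), so AG fails at n0.
n0 ∉ Sat(AG (¬walk → AF (¬walk ∧ waiting))).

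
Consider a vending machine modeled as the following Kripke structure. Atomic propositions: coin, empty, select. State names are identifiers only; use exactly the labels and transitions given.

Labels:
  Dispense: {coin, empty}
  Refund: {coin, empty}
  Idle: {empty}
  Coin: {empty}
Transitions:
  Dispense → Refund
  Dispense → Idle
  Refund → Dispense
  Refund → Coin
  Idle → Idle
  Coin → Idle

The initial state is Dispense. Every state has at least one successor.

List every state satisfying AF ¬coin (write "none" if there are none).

States satisfying ¬coin: {Idle, Coin}.
States satisfying AF ¬coin: {Idle, Coin}.

{Idle, Coin}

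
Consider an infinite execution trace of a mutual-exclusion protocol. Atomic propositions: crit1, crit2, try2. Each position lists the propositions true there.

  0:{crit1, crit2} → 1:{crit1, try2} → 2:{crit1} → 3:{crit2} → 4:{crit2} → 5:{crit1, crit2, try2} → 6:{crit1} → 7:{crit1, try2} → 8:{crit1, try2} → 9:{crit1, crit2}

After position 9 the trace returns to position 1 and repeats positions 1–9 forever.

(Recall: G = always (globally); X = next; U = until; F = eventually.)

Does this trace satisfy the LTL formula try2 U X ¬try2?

Does not hold

Walking from position 0: at position 0, X ¬try2 has not yet held and try2 fails, so try2 U X ¬try2 is false.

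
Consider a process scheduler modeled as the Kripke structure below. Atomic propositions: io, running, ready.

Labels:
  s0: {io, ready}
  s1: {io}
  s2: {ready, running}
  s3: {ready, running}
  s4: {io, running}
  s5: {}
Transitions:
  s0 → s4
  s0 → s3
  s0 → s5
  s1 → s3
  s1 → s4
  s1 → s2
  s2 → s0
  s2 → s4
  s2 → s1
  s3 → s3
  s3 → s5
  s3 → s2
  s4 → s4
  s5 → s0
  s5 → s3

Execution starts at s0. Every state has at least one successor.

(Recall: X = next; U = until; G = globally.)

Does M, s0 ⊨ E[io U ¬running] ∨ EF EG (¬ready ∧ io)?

States satisfying io: {s0, s1, s4}.
States satisfying ¬running: {s0, s1, s5}.
States satisfying E[io U ¬running]: {s0, s1, s5}.
States satisfying EG (¬ready ∧ io): {s1, s4}.
States satisfying EF EG (¬ready ∧ io): {s0, s1, s2, s3, s4, s5}.
States satisfying E[io U ¬running] ∨ EF EG (¬ready ∧ io): {s0, s1, s2, s3, s4, s5}.
s0 ∈ Sat(E[io U ¬running] ∨ EF EG (¬ready ∧ io)).

Holds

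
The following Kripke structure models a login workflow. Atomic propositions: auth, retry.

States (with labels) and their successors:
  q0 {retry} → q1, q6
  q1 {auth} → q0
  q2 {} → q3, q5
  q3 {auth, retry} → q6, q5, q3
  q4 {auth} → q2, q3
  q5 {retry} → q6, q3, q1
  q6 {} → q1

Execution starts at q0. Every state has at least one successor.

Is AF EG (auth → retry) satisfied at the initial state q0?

States satisfying EG (auth → retry): {q2, q3, q5}.
States satisfying AF EG (auth → retry): {q2, q3, q4, q5}.
There is a path from q0 along which EG (auth → retry) never holds.
q0 ∉ Sat(AF EG (auth → retry)).

Violated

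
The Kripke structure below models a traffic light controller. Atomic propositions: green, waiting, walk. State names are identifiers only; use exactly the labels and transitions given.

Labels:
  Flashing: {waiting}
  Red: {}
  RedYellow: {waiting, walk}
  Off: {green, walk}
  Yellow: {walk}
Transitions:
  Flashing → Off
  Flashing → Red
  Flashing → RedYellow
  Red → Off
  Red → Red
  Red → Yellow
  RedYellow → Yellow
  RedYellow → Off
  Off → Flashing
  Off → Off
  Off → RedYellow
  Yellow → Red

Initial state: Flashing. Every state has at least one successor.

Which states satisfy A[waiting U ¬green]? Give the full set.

{Flashing, Red, RedYellow, Yellow}

States satisfying waiting: {Flashing, RedYellow}.
States satisfying ¬green: {Flashing, Red, RedYellow, Yellow}.
States satisfying A[waiting U ¬green]: {Flashing, Red, RedYellow, Yellow}.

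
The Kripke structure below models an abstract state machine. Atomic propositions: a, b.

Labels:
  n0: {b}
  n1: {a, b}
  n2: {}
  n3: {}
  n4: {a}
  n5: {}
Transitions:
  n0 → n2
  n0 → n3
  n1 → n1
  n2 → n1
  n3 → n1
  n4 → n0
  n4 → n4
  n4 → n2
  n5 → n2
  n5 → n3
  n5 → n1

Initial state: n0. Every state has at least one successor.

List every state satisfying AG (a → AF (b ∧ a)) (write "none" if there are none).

{n0, n1, n2, n3, n5}

States satisfying a → AF (b ∧ a): {n0, n1, n2, n3, n5}.
States satisfying AG (a → AF (b ∧ a)): {n0, n1, n2, n3, n5}.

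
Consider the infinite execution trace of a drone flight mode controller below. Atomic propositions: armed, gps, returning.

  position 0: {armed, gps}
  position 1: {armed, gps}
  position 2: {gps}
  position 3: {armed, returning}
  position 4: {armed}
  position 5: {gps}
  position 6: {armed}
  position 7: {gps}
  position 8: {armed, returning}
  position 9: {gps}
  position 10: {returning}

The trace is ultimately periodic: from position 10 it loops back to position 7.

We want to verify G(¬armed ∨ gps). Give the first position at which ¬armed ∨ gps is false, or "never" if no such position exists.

3

Check ¬armed ∨ gps at each position in order: 0 ✓, 1 ✓, 2 ✓.
At position 3 the labels are {armed, returning}, so ¬armed ∨ gps is false there. This is the first violation.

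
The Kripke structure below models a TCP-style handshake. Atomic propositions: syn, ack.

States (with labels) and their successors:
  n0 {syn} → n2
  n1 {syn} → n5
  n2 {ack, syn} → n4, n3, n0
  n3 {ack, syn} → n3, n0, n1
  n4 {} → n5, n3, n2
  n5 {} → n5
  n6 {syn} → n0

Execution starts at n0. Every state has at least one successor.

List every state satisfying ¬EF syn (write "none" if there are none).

{n5}

States satisfying syn: {n0, n1, n2, n3, n6}.
States satisfying EF syn: {n0, n1, n2, n3, n4, n6}.
States satisfying ¬EF syn: {n5}.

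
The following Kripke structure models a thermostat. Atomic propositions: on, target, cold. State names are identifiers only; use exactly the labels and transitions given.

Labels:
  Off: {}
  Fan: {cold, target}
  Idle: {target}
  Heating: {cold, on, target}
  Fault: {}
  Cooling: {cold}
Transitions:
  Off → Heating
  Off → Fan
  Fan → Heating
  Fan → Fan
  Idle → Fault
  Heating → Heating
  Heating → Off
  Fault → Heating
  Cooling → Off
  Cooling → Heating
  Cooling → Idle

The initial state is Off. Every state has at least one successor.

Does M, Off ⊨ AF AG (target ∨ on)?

States satisfying AG (target ∨ on): ∅.
States satisfying AF AG (target ∨ on): ∅.
There is a path from Off along which AG (target ∨ on) never holds.
Off ∉ Sat(AF AG (target ∨ on)).

Does not hold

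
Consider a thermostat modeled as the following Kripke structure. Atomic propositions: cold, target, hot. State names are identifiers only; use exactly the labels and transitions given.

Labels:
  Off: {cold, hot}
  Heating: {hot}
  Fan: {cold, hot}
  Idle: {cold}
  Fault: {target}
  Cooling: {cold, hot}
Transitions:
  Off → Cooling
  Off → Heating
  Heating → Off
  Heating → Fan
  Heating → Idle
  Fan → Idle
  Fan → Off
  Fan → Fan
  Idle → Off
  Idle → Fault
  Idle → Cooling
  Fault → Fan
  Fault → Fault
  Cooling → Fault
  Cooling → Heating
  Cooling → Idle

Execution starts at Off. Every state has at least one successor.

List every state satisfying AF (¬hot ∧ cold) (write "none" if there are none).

States satisfying ¬hot ∧ cold: {Idle}.
States satisfying AF (¬hot ∧ cold): {Idle}.

{Idle}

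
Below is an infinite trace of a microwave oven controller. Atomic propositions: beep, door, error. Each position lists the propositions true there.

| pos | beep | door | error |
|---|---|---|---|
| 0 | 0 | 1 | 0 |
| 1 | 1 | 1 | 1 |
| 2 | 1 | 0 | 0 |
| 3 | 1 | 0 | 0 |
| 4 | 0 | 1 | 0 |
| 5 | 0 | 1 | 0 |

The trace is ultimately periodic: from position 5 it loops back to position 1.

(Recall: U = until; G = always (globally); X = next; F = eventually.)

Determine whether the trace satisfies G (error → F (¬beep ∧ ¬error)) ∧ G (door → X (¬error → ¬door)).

Violated

error → F (¬beep ∧ ¬error) holds at every position 0..5, and those are all positions ever visited, so G (error → F (¬beep ∧ ¬error)) holds.
Positions where error holds: 1.
Check F (¬beep ∧ ¬error) at each: 1→ok.
door → X (¬error → ¬door) must hold at every position from 0 onward. It fails at position 4, so G (door → X (¬error → ¬door)) is false.
Positions where door holds: 0, 1, 4, 5.
Check X (¬error → ¬door) at each: 0→ok, 1→ok, 4→fails, 5→ok.
At position 0: G (error → F (¬beep ∧ ¬error)) is true; G (door → X (¬error → ¬door)) is false; so G (error → F (¬beep ∧ ¬error)) ∧ G (door → X (¬error → ¬door)) is false.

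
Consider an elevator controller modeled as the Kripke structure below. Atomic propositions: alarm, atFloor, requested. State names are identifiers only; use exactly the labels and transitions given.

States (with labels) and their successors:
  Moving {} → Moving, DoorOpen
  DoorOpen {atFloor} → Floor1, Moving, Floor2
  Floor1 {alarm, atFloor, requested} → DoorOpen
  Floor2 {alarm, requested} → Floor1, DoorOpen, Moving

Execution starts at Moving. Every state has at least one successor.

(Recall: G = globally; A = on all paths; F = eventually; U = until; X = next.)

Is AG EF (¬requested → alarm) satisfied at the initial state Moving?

Yes

States satisfying EF (¬requested → alarm): {Moving, DoorOpen, Floor1, Floor2}.
States satisfying AG EF (¬requested → alarm): {Moving, DoorOpen, Floor1, Floor2}.
Every state reachable from Moving satisfies EF (¬requested → alarm).
Moving ∈ Sat(AG EF (¬requested → alarm)).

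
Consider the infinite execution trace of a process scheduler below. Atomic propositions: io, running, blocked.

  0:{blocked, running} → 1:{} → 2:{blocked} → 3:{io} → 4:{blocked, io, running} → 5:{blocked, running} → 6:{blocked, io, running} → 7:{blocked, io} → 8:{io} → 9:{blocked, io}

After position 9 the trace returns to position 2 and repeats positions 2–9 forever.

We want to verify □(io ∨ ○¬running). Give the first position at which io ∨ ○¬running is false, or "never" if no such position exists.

5

Check io ∨ ○¬running at each position in order: 0 ✓, 1 ✓, 2 ✓, 3 ✓, 4 ✓.
At position 5 the labels are {blocked, running} and the next position 6 has {blocked, io, running}, so io ∨ ○¬running is false there. This is the first violation.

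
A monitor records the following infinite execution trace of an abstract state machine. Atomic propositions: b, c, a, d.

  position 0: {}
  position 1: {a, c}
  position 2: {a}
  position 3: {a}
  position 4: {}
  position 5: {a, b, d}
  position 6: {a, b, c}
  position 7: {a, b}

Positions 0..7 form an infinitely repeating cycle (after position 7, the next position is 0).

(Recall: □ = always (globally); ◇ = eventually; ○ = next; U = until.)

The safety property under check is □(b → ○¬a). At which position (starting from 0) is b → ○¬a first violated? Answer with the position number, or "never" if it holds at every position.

5

Check b → ○¬a at each position in order: 0 ✓, 1 ✓, 2 ✓, 3 ✓, 4 ✓.
At position 5 the labels are {a, b, d} and the next position 6 has {a, b, c}, so b → ○¬a is false there. This is the first violation.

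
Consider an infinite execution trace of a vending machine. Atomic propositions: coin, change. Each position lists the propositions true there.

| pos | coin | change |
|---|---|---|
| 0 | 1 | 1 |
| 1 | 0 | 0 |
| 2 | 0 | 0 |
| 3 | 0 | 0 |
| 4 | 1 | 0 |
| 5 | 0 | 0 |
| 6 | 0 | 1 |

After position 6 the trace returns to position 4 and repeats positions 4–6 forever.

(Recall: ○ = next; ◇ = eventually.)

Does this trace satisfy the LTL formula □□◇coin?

Yes

□◇coin holds at every position 0..6, and those are all positions ever visited, so □□◇coin holds.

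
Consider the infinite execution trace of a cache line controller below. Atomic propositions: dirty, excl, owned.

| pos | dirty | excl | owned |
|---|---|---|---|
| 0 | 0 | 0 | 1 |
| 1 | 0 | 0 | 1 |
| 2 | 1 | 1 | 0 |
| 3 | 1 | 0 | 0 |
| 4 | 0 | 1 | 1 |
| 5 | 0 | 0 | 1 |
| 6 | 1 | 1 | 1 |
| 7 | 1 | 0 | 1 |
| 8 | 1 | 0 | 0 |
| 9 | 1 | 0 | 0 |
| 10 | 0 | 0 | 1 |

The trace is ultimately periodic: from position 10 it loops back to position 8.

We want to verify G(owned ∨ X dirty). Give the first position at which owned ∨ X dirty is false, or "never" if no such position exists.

Check owned ∨ X dirty at each position in order: 0 ✓, 1 ✓, 2 ✓.
At position 3 the labels are {dirty} and the next position 4 has {excl, owned}, so owned ∨ X dirty is false there. This is the first violation.

3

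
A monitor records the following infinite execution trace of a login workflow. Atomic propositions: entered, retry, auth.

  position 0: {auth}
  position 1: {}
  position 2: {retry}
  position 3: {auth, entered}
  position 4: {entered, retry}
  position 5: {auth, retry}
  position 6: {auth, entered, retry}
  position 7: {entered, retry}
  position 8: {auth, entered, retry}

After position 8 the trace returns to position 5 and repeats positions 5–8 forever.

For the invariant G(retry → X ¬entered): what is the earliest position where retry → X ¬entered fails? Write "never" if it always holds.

Check retry → X ¬entered at each position in order: 0 ✓, 1 ✓.
At position 2 the labels are {retry} and the next position 3 has {auth, entered}, so retry → X ¬entered is false there. This is the first violation.

2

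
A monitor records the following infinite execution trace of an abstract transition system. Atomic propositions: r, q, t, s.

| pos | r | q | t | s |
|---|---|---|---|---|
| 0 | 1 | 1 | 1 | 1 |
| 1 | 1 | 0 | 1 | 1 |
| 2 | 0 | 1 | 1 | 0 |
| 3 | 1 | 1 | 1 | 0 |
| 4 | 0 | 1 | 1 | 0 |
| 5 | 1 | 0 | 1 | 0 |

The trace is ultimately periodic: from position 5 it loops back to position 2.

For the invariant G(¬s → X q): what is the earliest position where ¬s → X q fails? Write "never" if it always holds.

Check ¬s → X q at each position in order: 0 ✓, 1 ✓, 2 ✓, 3 ✓.
At position 4 the labels are {q, t} and the next position 5 has {r, t}, so ¬s → X q is false there. This is the first violation.

4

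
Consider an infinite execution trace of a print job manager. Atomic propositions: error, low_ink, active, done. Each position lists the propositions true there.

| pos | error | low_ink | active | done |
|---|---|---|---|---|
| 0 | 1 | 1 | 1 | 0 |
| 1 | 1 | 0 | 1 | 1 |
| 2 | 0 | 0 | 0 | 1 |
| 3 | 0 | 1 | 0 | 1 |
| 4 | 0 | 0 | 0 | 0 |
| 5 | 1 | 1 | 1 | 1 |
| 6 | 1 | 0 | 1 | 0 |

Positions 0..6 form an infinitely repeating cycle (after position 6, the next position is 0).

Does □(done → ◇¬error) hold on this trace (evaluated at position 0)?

done → ◇¬error holds at every position 0..6, and those are all positions ever visited, so □(done → ◇¬error) holds.
Positions where done holds: 1, 2, 3, 5.
Check ◇¬error at each: 1→ok, 2→ok, 3→ok, 5→ok.

Holds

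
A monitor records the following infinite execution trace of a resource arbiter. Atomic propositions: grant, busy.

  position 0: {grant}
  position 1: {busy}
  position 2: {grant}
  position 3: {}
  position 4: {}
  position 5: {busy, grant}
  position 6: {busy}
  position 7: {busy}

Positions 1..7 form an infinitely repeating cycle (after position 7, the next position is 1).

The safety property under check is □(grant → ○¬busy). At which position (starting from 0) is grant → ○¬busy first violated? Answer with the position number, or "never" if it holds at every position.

At position 0 the labels are {grant} and the next position 1 has {busy}, so grant → ○¬busy is false there. This is the first violation.

0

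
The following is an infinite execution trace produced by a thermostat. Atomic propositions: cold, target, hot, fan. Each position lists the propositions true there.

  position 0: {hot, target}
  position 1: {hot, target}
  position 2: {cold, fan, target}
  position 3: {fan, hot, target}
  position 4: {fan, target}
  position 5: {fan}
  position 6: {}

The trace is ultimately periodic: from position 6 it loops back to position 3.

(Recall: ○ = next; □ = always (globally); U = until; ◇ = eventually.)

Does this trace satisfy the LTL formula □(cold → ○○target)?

Holds

cold → ○○target holds at every position 0..6, and those are all positions ever visited, so □(cold → ○○target) holds.
Positions where cold holds: 2.
Check ○○target at each: 2→ok.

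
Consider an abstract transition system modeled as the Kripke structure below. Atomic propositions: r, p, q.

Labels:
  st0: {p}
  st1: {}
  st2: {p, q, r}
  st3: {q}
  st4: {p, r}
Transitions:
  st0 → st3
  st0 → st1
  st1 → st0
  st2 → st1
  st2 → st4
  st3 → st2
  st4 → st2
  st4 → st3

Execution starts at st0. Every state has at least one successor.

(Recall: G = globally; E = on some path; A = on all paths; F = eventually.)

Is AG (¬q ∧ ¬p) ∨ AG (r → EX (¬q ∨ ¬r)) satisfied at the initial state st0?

States satisfying ¬q ∧ ¬p: {st1}.
States satisfying AG (¬q ∧ ¬p): ∅.
States satisfying r → EX (¬q ∨ ¬r): {st0, st1, st2, st3, st4}.
States satisfying AG (r → EX (¬q ∨ ¬r)): {st0, st1, st2, st3, st4}.
States satisfying AG (¬q ∧ ¬p) ∨ AG (r → EX (¬q ∨ ¬r)): {st0, st1, st2, st3, st4}.
st0 ∈ Sat(AG (¬q ∧ ¬p) ∨ AG (r → EX (¬q ∨ ¬r))).

Yes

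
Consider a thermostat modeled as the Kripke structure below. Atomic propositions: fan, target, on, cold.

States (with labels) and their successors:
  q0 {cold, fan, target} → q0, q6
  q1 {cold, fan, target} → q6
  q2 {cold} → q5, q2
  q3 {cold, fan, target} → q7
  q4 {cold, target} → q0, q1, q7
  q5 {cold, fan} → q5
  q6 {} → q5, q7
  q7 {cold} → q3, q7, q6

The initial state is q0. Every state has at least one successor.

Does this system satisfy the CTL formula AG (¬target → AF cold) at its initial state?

Holds

States satisfying ¬target → AF cold: {q0, q1, q2, q3, q4, q5, q6, q7}.
States satisfying AG (¬target → AF cold): {q0, q1, q2, q3, q4, q5, q6, q7}.
Every state reachable from q0 satisfies ¬target → AF cold.
q0 ∈ Sat(AG (¬target → AF cold)).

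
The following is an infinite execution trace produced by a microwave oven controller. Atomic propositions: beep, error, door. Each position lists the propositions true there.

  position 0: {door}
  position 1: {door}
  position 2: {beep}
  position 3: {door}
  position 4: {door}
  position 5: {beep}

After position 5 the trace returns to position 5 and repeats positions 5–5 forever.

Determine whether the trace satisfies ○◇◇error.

No

The position after 0 is 1; ◇◇error is false there.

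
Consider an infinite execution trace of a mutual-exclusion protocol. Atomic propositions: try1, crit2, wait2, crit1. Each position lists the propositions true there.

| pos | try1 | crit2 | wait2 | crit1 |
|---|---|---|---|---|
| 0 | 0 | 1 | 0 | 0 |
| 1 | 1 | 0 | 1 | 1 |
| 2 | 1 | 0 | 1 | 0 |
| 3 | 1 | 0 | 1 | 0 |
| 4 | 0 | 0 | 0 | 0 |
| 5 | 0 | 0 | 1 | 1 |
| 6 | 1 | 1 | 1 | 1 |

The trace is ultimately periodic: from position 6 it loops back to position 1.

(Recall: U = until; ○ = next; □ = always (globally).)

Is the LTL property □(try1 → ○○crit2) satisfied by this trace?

try1 → ○○crit2 must hold at every position from 0 onward. It fails at position 1, so □(try1 → ○○crit2) is false.
Positions where try1 holds: 1, 2, 3, 6.
Check ○○crit2 at each: 1→fails, 2→fails, 3→fails, 6→fails.

Does not hold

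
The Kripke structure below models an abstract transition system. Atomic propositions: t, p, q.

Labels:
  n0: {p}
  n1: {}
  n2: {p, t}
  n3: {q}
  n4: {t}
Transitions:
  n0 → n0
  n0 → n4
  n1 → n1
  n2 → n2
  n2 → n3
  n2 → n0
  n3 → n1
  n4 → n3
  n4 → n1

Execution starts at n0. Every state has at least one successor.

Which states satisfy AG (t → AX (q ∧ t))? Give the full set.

{n1, n3}

States satisfying t → AX (q ∧ t): {n0, n1, n3}.
States satisfying AG (t → AX (q ∧ t)): {n1, n3}.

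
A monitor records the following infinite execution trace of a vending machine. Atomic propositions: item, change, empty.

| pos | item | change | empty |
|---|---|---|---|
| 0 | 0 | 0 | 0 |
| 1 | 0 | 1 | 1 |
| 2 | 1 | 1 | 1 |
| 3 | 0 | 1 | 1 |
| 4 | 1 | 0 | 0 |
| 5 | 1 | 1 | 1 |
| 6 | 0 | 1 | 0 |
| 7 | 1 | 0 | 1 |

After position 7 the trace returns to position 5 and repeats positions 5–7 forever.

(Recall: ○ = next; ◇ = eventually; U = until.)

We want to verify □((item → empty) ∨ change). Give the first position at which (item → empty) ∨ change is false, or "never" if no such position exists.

Check (item → empty) ∨ change at each position in order: 0 ✓, 1 ✓, 2 ✓, 3 ✓.
At position 4 the labels are {item}, so (item → empty) ∨ change is false there. This is the first violation.

4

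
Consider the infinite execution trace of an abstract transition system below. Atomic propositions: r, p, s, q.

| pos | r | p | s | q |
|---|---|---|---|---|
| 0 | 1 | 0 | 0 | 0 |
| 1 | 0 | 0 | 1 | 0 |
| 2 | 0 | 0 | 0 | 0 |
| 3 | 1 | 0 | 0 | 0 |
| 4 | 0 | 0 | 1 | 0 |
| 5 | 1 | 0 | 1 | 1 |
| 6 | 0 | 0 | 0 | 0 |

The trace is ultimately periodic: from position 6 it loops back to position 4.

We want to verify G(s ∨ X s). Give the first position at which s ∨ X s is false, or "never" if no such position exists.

2

Check s ∨ X s at each position in order: 0 ✓, 1 ✓.
At position 2 the labels are {} and the next position 3 has {r}, so s ∨ X s is false there. This is the first violation.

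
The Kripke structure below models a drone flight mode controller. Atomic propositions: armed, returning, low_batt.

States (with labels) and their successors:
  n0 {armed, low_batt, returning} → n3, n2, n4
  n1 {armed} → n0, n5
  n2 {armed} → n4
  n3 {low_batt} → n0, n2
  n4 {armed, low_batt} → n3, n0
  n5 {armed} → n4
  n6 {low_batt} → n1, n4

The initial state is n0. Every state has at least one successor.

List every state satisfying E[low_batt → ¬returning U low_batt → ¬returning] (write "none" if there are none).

States satisfying low_batt → ¬returning: {n1, n2, n3, n4, n5, n6}.
States satisfying E[low_batt → ¬returning U low_batt → ¬returning]: {n1, n2, n3, n4, n5, n6}.

{n1, n2, n3, n4, n5, n6}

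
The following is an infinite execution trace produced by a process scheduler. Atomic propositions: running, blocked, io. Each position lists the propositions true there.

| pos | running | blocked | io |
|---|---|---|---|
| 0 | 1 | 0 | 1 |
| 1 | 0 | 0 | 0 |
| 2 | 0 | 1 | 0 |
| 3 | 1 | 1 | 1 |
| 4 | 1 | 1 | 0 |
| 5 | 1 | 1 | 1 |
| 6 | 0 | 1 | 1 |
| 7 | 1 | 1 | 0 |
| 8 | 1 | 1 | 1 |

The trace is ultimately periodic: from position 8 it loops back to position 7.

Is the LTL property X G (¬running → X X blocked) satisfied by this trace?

Satisfied

The position after 0 is 1; G (¬running → X X blocked) is true there.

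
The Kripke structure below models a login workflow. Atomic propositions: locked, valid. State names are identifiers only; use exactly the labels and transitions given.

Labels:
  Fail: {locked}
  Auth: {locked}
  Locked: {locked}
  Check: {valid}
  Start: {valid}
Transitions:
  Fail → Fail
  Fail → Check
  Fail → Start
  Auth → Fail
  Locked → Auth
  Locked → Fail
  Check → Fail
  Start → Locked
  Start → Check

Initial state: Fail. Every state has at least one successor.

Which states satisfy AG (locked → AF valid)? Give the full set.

States satisfying locked → AF valid: {Check, Start}.
States satisfying AG (locked → AF valid): ∅.

none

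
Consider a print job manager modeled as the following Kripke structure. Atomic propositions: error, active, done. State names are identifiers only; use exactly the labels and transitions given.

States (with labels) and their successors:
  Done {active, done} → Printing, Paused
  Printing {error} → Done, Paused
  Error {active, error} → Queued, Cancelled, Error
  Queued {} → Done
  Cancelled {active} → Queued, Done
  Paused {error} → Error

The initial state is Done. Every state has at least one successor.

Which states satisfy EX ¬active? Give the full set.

States satisfying ¬active: {Printing, Queued, Paused}.
States satisfying EX ¬active: {Done, Printing, Error, Cancelled}.

{Done, Printing, Error, Cancelled}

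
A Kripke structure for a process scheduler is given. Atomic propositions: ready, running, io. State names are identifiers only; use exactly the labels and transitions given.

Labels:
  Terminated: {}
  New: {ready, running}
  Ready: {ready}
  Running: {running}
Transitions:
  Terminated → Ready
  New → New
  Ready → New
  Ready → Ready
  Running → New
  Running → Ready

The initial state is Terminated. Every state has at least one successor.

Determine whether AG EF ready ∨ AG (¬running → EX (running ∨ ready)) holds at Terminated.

Satisfied

States satisfying EF ready: {Terminated, New, Ready, Running}.
States satisfying AG EF ready: {Terminated, New, Ready, Running}.
States satisfying ¬running → EX (running ∨ ready): {Terminated, New, Ready, Running}.
States satisfying AG (¬running → EX (running ∨ ready)): {Terminated, New, Ready, Running}.
States satisfying AG EF ready ∨ AG (¬running → EX (running ∨ ready)): {Terminated, New, Ready, Running}.
Terminated ∈ Sat(AG EF ready ∨ AG (¬running → EX (running ∨ ready))).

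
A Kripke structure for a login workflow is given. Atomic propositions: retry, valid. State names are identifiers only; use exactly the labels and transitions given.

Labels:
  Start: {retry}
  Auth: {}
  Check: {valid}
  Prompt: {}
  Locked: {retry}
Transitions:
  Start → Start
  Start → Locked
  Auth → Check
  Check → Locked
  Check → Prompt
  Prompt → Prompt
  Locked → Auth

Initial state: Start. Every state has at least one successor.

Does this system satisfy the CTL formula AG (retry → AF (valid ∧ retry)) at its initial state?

States satisfying retry → AF (valid ∧ retry): {Auth, Check, Prompt}.
States satisfying AG (retry → AF (valid ∧ retry)): {Prompt}.
Locked is reachable from Start and violates retry → AF (valid ∧ retry), so AG fails at Start.
Start ∉ Sat(AG (retry → AF (valid ∧ retry))).

No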